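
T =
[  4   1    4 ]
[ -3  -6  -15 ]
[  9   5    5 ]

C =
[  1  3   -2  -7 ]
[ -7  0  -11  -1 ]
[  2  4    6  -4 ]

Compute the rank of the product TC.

First compute TC:
[[  5,  28,   5, -45],
 [  9, -69, -18,  87],
 [-16,  47, -43, -88]]
Now row reduce the product.
R2 ← R2 − (9/5)·R1: [0, -597/5, -27, 168]
R3 ← R3 + (16/5)·R1: [0, 683/5, -27, -232]
R3 ← R3 + (683/597)·R2: [0, 0, -11520/199, -7920/199]
3 nonzero rows, so rank(TC) = 3.

3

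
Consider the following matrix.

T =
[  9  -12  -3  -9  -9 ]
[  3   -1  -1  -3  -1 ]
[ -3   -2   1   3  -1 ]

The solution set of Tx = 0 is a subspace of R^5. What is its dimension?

3

Row reduce to echelon form.
R2 ← R2 − (1/3)·R1: [0, 3, 0, 0, 2]
R3 ← R3 + (1/3)·R1: [0, -6, 0, 0, -4]
R3 ← R3 + (2)·R2: [0, 0, 0, 0, 0]
2 nonzero rows, so rank(T) = 2.
T has 5 columns; by rank–nullity, nullity = 5 − 2 = 3.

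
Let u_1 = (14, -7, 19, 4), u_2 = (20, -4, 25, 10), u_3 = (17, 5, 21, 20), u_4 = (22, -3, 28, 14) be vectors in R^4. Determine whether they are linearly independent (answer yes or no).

Form the matrix with these vectors as rows and row reduce.
R2 ← R2 − (10/7)·R1: [0, 6, -15/7, 30/7]
R3 ← R3 − (17/14)·R1: [0, 27/2, -29/14, 106/7]
R4 ← R4 − (11/7)·R1: [0, 8, -13/7, 54/7]
R3 ← R3 − (9/4)·R2: [0, 0, 11/4, 11/2]
R4 ← R4 − (4/3)·R2: [0, 0, 1, 2]
R4 ← R4 − (4/11)·R3: [0, 0, 0, 0]
3 nonzero rows, so the 4 vectors span a space of dimension 3.
Since 3 < 4, the vectors are linearly dependent.

no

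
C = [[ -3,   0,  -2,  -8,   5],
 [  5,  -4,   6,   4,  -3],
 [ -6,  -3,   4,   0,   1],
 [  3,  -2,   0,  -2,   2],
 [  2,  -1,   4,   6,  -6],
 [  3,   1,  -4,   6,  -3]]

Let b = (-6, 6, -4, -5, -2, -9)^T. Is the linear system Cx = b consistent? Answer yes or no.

Row reduce the augmented matrix [C | b].
R2 ← R2 + (5/3)·R1: [0, -4, 8/3, -28/3, 16/3, -4]
R3 ← R3 − (2)·R1: [0, -3, 8, 16, -9, 8]
R4 ← R4 + R1: [0, -2, -2, -10, 7, -11]
R5 ← R5 + (2/3)·R1: [0, -1, 8/3, 2/3, -8/3, -6]
R6 ← R6 + R1: [0, 1, -6, -2, 2, -15]
R3 ← R3 − (3/4)·R2: [0, 0, 6, 23, -13, 11]
R4 ← R4 − (1/2)·R2: [0, 0, -10/3, -16/3, 13/3, -9]
R5 ← R5 − (1/4)·R2: [0, 0, 2, 3, -4, -5]
R6 ← R6 + (1/4)·R2: [0, 0, -16/3, -13/3, 10/3, -16]
R4 ← R4 + (5/9)·R3: [0, 0, 0, 67/9, -26/9, -26/9]
R5 ← R5 − (1/3)·R3: [0, 0, 0, -14/3, 1/3, -26/3]
R6 ← R6 + (8/9)·R3: [0, 0, 0, 145/9, -74/9, -56/9]
R5 ← R5 + (42/67)·R4: [0, 0, 0, 0, -99/67, -702/67]
R6 ← R6 − (145/67)·R4: [0, 0, 0, 0, -132/67, 2/67]
R6 ← R6 − (4/3)·R5: [0, 0, 0, 0, 0, 14]
The echelon form has 6 nonzero rows; the last pivot sits in the augmented column, so rank(C) = 5 but rank([C|b]) = 6.
Since the ranks differ, the system is inconsistent.

no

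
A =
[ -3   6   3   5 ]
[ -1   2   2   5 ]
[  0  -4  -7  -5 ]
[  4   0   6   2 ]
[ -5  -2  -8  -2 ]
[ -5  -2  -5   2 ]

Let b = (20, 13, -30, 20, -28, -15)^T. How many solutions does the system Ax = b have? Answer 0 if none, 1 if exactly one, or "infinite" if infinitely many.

1

Row reduce the augmented matrix [A | b].
R2 ← R2 − (1/3)·R1: [0, 0, 1, 10/3, 19/3]
R4 ← R4 + (4/3)·R1: [0, 8, 10, 26/3, 140/3]
R5 ← R5 − (5/3)·R1: [0, -12, -13, -31/3, -184/3]
R6 ← R6 − (5/3)·R1: [0, -12, -10, -19/3, -145/3]
Swap R2 ↔ R3
R4 ← R4 + (2)·R2: [0, 0, -4, -4/3, -40/3]
R5 ← R5 − (3)·R2: [0, 0, 8, 14/3, 86/3]
R6 ← R6 − (3)·R2: [0, 0, 11, 26/3, 125/3]
R4 ← R4 + (4)·R3: [0, 0, 0, 12, 12]
R5 ← R5 − (8)·R3: [0, 0, 0, -22, -22]
R6 ← R6 − (11)·R3: [0, 0, 0, -28, -28]
R5 ← R5 + (11/6)·R4: [0, 0, 0, 0, 0]
R6 ← R6 + (7/3)·R4: [0, 0, 0, 0, 0]
The echelon form has 4 nonzero rows, and every pivot lies in the first 4 columns, so rank(A) = rank([A|b]) = 4.
The system is consistent.
rank = 4 = number of unknowns, so the solution is unique.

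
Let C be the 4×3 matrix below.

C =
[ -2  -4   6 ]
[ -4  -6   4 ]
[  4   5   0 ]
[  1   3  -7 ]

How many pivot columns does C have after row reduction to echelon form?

2

Row reduce to echelon form.
R2 ← R2 − (2)·R1: [0, 2, -8]
R3 ← R3 + (2)·R1: [0, -3, 12]
R4 ← R4 + (1/2)·R1: [0, 1, -4]
R3 ← R3 + (3/2)·R2: [0, 0, 0]
R4 ← R4 − (1/2)·R2: [0, 0, 0]
Echelon form has 2 nonzero rows, so rank(C) = 2.
Each nonzero row contributes one pivot column: 2 pivot columns.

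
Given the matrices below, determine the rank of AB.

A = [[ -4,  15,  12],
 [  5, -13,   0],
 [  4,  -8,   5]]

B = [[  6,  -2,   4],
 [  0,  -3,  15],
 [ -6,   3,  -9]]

First compute AB:
[[-96,  -1, 101],
 [ 30,  29, -175],
 [ -6,  31, -149]]
Now row reduce the product.
R2 ← R2 + (5/16)·R1: [0, 459/16, -2295/16]
R3 ← R3 − (1/16)·R1: [0, 497/16, -2485/16]
R3 ← R3 − (497/459)·R2: [0, 0, 0]
2 nonzero rows, so rank(AB) = 2.

2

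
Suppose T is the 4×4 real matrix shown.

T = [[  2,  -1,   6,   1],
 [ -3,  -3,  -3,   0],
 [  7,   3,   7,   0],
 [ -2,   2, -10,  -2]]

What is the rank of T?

Row reduce to echelon form.
R2 ← R2 + (3/2)·R1: [0, -9/2, 6, 3/2]
R3 ← R3 − (7/2)·R1: [0, 13/2, -14, -7/2]
R4 ← R4 + R1: [0, 1, -4, -1]
R3 ← R3 + (13/9)·R2: [0, 0, -16/3, -4/3]
R4 ← R4 + (2/9)·R2: [0, 0, -8/3, -2/3]
R4 ← R4 − (1/2)·R3: [0, 0, 0, 0]
Echelon form has 3 nonzero rows, so rank(T) = 3.

3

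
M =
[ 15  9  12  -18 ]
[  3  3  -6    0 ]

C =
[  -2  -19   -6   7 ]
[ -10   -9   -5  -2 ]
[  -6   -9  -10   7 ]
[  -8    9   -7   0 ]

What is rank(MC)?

2

First compute MC:
[[-48, -636, -129, 171],
 [  0, -30,  27, -27]]
Now row reduce the product.
2 nonzero rows, so rank(MC) = 2.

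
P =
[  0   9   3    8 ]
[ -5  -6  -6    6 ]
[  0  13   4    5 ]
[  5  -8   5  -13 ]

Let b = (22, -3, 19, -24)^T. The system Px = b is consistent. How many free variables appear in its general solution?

Row reduce the augmented matrix [P | b].
Swap R1 ↔ R2
R4 ← R4 + R1: [0, -14, -1, -7, -27]
R3 ← R3 − (13/9)·R2: [0, 0, -1/3, -59/9, -115/9]
R4 ← R4 + (14/9)·R2: [0, 0, 11/3, 49/9, 65/9]
R4 ← R4 + (11)·R3: [0, 0, 0, -200/3, -400/3]
The echelon form has 4 nonzero rows, and every pivot lies in the first 4 columns, so rank(P) = rank([P|b]) = 4.
The system is consistent.
Free variables = (unknowns) − (rank) = 4 − 4 = 0.

0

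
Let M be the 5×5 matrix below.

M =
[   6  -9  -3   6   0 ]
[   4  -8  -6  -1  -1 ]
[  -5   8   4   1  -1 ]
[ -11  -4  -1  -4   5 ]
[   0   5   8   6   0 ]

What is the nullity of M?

0

Row reduce to echelon form.
R2 ← R2 − (2/3)·R1: [0, -2, -4, -5, -1]
R3 ← R3 + (5/6)·R1: [0, 1/2, 3/2, 6, -1]
R4 ← R4 + (11/6)·R1: [0, -41/2, -13/2, 7, 5]
R3 ← R3 + (1/4)·R2: [0, 0, 1/2, 19/4, -5/4]
R4 ← R4 − (41/4)·R2: [0, 0, 69/2, 233/4, 61/4]
R5 ← R5 + (5/2)·R2: [0, 0, -2, -13/2, -5/2]
R4 ← R4 − (69)·R3: [0, 0, 0, -539/2, 203/2]
R5 ← R5 + (4)·R3: [0, 0, 0, 25/2, -15/2]
R5 ← R5 + (25/539)·R4: [0, 0, 0, 0, -215/77]
5 nonzero rows, so rank(M) = 5.
M has 5 columns; by rank–nullity, nullity = 5 − 5 = 0.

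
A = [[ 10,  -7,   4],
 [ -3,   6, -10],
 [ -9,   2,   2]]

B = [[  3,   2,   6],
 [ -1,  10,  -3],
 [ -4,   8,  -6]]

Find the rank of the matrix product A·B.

First compute AB:
[[ 21, -18,  57],
 [ 25, -26,  24],
 [-37,  18, -72]]
Now row reduce the product.
R2 ← R2 − (25/21)·R1: [0, -32/7, -307/7]
R3 ← R3 + (37/21)·R1: [0, -96/7, 199/7]
R3 ← R3 − (3)·R2: [0, 0, 160]
3 nonzero rows, so rank(AB) = 3.

3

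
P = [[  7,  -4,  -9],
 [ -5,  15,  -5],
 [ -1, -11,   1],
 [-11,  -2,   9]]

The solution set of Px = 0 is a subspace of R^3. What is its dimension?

0

Row reduce to echelon form.
R2 ← R2 + (5/7)·R1: [0, 85/7, -80/7]
R3 ← R3 + (1/7)·R1: [0, -81/7, -2/7]
R4 ← R4 + (11/7)·R1: [0, -58/7, -36/7]
R3 ← R3 + (81/85)·R2: [0, 0, -190/17]
R4 ← R4 + (58/85)·R2: [0, 0, -220/17]
R4 ← R4 − (22/19)·R3: [0, 0, 0]
3 nonzero rows, so rank(P) = 3.
P has 3 columns; by rank–nullity, nullity = 3 − 3 = 0.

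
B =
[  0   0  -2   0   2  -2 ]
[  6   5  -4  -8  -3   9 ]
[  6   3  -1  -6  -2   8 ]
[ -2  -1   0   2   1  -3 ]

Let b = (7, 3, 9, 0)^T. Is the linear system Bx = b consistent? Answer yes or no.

Row reduce the augmented matrix [B | b].
Swap R1 ↔ R2
R3 ← R3 − R1: [0, -2, 3, 2, 1, -1, 6]
R4 ← R4 + (1/3)·R1: [0, 2/3, -4/3, -2/3, 0, 0, 1]
Swap R2 ↔ R3
R4 ← R4 + (1/3)·R2: [0, 0, -1/3, 0, 1/3, -1/3, 3]
R4 ← R4 − (1/6)·R3: [0, 0, 0, 0, 0, 0, 11/6]
The echelon form has 4 nonzero rows; the last pivot sits in the augmented column, so rank(B) = 3 but rank([B|b]) = 4.
Since the ranks differ, the system is inconsistent.

no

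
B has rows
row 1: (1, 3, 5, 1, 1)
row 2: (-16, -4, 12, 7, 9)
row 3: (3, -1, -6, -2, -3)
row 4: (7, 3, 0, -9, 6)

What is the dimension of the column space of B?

Row reduce to echelon form.
R2 ← R2 + (16)·R1: [0, 44, 92, 23, 25]
R3 ← R3 − (3)·R1: [0, -10, -21, -5, -6]
R4 ← R4 − (7)·R1: [0, -18, -35, -16, -1]
R3 ← R3 + (5/22)·R2: [0, 0, -1/11, 5/22, -7/22]
R4 ← R4 + (9/22)·R2: [0, 0, 29/11, -145/22, 203/22]
R4 ← R4 + (29)·R3: [0, 0, 0, 0, 0]
Echelon form has 3 nonzero rows, so rank(B) = 3.
The column space has dimension equal to the rank: 3.

3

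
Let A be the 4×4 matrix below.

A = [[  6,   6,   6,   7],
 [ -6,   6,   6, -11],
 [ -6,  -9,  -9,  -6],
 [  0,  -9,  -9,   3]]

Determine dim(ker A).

2

Row reduce to echelon form.
R2 ← R2 + R1: [0, 12, 12, -4]
R3 ← R3 + R1: [0, -3, -3, 1]
R3 ← R3 + (1/4)·R2: [0, 0, 0, 0]
R4 ← R4 + (3/4)·R2: [0, 0, 0, 0]
2 nonzero rows, so rank(A) = 2.
A has 4 columns; by rank–nullity, nullity = 4 − 2 = 2.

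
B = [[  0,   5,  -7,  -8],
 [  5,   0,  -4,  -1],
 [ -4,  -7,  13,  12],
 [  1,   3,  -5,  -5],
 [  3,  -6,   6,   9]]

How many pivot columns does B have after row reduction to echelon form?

2

Row reduce to echelon form.
Swap R1 ↔ R2
R3 ← R3 + (4/5)·R1: [0, -7, 49/5, 56/5]
R4 ← R4 − (1/5)·R1: [0, 3, -21/5, -24/5]
R5 ← R5 − (3/5)·R1: [0, -6, 42/5, 48/5]
R3 ← R3 + (7/5)·R2: [0, 0, 0, 0]
R4 ← R4 − (3/5)·R2: [0, 0, 0, 0]
R5 ← R5 + (6/5)·R2: [0, 0, 0, 0]
Echelon form has 2 nonzero rows, so rank(B) = 2.
Each nonzero row contributes one pivot column: 2 pivot columns.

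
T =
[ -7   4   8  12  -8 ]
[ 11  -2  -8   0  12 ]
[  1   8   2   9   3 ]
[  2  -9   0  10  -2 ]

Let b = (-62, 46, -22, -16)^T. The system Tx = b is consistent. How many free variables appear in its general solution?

2

Row reduce the augmented matrix [T | b].
R2 ← R2 + (11/7)·R1: [0, 30/7, 32/7, 132/7, -4/7, -360/7]
R3 ← R3 + (1/7)·R1: [0, 60/7, 22/7, 75/7, 13/7, -216/7]
R4 ← R4 + (2/7)·R1: [0, -55/7, 16/7, 94/7, -30/7, -236/7]
R3 ← R3 − (2)·R2: [0, 0, -6, -27, 3, 72]
R4 ← R4 + (11/6)·R2: [0, 0, 32/3, 48, -16/3, -128]
R4 ← R4 + (16/9)·R3: [0, 0, 0, 0, 0, 0]
The echelon form has 3 nonzero rows, and every pivot lies in the first 5 columns, so rank(T) = rank([T|b]) = 3.
The system is consistent.
Free variables = (unknowns) − (rank) = 5 − 3 = 2.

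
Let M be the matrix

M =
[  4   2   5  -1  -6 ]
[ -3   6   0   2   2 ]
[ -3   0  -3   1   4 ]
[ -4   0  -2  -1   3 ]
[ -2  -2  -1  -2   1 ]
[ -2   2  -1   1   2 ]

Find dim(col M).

Row reduce to echelon form.
R2 ← R2 + (3/4)·R1: [0, 15/2, 15/4, 5/4, -5/2]
R3 ← R3 + (3/4)·R1: [0, 3/2, 3/4, 1/4, -1/2]
R4 ← R4 + R1: [0, 2, 3, -2, -3]
R5 ← R5 + (1/2)·R1: [0, -1, 3/2, -5/2, -2]
R6 ← R6 + (1/2)·R1: [0, 3, 3/2, 1/2, -1]
R3 ← R3 − (1/5)·R2: [0, 0, 0, 0, 0]
R4 ← R4 − (4/15)·R2: [0, 0, 2, -7/3, -7/3]
R5 ← R5 + (2/15)·R2: [0, 0, 2, -7/3, -7/3]
R6 ← R6 − (2/5)·R2: [0, 0, 0, 0, 0]
Swap R3 ↔ R4
R5 ← R5 − R3: [0, 0, 0, 0, 0]
Echelon form has 3 nonzero rows, so rank(M) = 3.
The column space has dimension equal to the rank: 3.

3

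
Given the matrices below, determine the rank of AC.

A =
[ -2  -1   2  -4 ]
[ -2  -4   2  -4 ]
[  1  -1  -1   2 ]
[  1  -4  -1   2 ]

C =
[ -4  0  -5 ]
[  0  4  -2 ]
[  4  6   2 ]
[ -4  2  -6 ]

First compute AC:
[[ 32,   0,  40],
 [ 32, -12,  46],
 [-16,  -6, -17],
 [-16, -18, -11]]
Now row reduce the product.
R2 ← R2 − R1: [0, -12, 6]
R3 ← R3 + (1/2)·R1: [0, -6, 3]
R4 ← R4 + (1/2)·R1: [0, -18, 9]
R3 ← R3 − (1/2)·R2: [0, 0, 0]
R4 ← R4 − (3/2)·R2: [0, 0, 0]
2 nonzero rows, so rank(AC) = 2.

2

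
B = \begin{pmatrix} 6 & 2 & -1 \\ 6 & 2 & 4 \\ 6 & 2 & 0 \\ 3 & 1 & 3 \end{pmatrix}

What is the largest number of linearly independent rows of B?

Row reduce to echelon form.
R2 ← R2 − R1: [0, 0, 5]
R3 ← R3 − R1: [0, 0, 1]
R4 ← R4 − (1/2)·R1: [0, 0, 7/2]
R3 ← R3 − (1/5)·R2: [0, 0, 0]
R4 ← R4 − (7/10)·R2: [0, 0, 0]
Echelon form has 2 nonzero rows, so rank(B) = 2.
The rank gives the maximum number of linearly independent rows: 2.

2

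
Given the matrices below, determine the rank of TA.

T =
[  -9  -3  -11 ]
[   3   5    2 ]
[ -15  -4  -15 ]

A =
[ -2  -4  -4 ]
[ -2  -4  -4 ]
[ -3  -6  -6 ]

First compute TA:
[[ 57, 114, 114],
 [-22, -44, -44],
 [ 83, 166, 166]]
Now row reduce the product.
R2 ← R2 + (22/57)·R1: [0, 0, 0]
R3 ← R3 − (83/57)·R1: [0, 0, 0]
1 nonzero row, so rank(TA) = 1.

1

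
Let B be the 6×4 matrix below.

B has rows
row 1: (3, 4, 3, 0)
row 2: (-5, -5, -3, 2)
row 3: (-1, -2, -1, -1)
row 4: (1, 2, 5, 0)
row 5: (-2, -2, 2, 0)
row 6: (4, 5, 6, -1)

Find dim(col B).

3

Row reduce to echelon form.
R2 ← R2 + (5/3)·R1: [0, 5/3, 2, 2]
R3 ← R3 + (1/3)·R1: [0, -2/3, 0, -1]
R4 ← R4 − (1/3)·R1: [0, 2/3, 4, 0]
R5 ← R5 + (2/3)·R1: [0, 2/3, 4, 0]
R6 ← R6 − (4/3)·R1: [0, -1/3, 2, -1]
R3 ← R3 + (2/5)·R2: [0, 0, 4/5, -1/5]
R4 ← R4 − (2/5)·R2: [0, 0, 16/5, -4/5]
R5 ← R5 − (2/5)·R2: [0, 0, 16/5, -4/5]
R6 ← R6 + (1/5)·R2: [0, 0, 12/5, -3/5]
R4 ← R4 − (4)·R3: [0, 0, 0, 0]
R5 ← R5 − (4)·R3: [0, 0, 0, 0]
R6 ← R6 − (3)·R3: [0, 0, 0, 0]
Echelon form has 3 nonzero rows, so rank(B) = 3.
The column space has dimension equal to the rank: 3.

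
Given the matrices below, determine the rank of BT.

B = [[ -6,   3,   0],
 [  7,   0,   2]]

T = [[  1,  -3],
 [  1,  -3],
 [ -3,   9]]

First compute BT:
[[ -3,   9],
 [  1,  -3]]
Now row reduce the product.
R2 ← R2 + (1/3)·R1: [0, 0]
1 nonzero row, so rank(BT) = 1.

1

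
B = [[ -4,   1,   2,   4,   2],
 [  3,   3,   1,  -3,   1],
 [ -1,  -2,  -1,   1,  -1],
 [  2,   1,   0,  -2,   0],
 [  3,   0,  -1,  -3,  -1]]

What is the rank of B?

Row reduce to echelon form.
R2 ← R2 + (3/4)·R1: [0, 15/4, 5/2, 0, 5/2]
R3 ← R3 − (1/4)·R1: [0, -9/4, -3/2, 0, -3/2]
R4 ← R4 + (1/2)·R1: [0, 3/2, 1, 0, 1]
R5 ← R5 + (3/4)·R1: [0, 3/4, 1/2, 0, 1/2]
R3 ← R3 + (3/5)·R2: [0, 0, 0, 0, 0]
R4 ← R4 − (2/5)·R2: [0, 0, 0, 0, 0]
R5 ← R5 − (1/5)·R2: [0, 0, 0, 0, 0]
Echelon form has 2 nonzero rows, so rank(B) = 2.

2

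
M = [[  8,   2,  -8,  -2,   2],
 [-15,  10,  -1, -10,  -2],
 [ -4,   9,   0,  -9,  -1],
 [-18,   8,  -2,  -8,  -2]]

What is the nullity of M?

2

Row reduce to echelon form.
R2 ← R2 + (15/8)·R1: [0, 55/4, -16, -55/4, 7/4]
R3 ← R3 + (1/2)·R1: [0, 10, -4, -10, 0]
R4 ← R4 + (9/4)·R1: [0, 25/2, -20, -25/2, 5/2]
R3 ← R3 − (8/11)·R2: [0, 0, 84/11, 0, -14/11]
R4 ← R4 − (10/11)·R2: [0, 0, -60/11, 0, 10/11]
R4 ← R4 + (5/7)·R3: [0, 0, 0, 0, 0]
3 nonzero rows, so rank(M) = 3.
M has 5 columns; by rank–nullity, nullity = 5 − 3 = 2.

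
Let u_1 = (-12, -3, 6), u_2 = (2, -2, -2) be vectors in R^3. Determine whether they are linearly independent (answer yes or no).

yes

Form the matrix with these vectors as rows and row reduce.
R2 ← R2 + (1/6)·R1: [0, -5/2, -1]
2 nonzero rows, so the 2 vectors span a space of dimension 2.
Since 2 = 2, the vectors are linearly independent.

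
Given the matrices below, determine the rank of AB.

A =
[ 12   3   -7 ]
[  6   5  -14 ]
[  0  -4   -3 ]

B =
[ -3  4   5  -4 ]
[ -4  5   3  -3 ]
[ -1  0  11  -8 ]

3

First compute AB:
[[-41,  63,  -8,  -1],
 [-24,  49, -109,  73],
 [ 19, -20, -45,  36]]
Now row reduce the product.
R2 ← R2 − (24/41)·R1: [0, 497/41, -4277/41, 3017/41]
R3 ← R3 + (19/41)·R1: [0, 377/41, -1997/41, 1457/41]
R3 ← R3 − (377/497)·R2: [0, 0, 2160/71, -1440/71]
3 nonzero rows, so rank(AB) = 3.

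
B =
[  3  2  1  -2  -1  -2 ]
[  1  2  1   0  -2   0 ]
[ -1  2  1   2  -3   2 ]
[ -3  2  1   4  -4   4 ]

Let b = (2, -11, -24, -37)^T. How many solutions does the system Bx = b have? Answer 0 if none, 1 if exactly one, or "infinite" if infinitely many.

infinite

Row reduce the augmented matrix [B | b].
R2 ← R2 − (1/3)·R1: [0, 4/3, 2/3, 2/3, -5/3, 2/3, -35/3]
R3 ← R3 + (1/3)·R1: [0, 8/3, 4/3, 4/3, -10/3, 4/3, -70/3]
R4 ← R4 + R1: [0, 4, 2, 2, -5, 2, -35]
R3 ← R3 − (2)·R2: [0, 0, 0, 0, 0, 0, 0]
R4 ← R4 − (3)·R2: [0, 0, 0, 0, 0, 0, 0]
The echelon form has 2 nonzero rows, and every pivot lies in the first 6 columns, so rank(B) = rank([B|b]) = 2.
The system is consistent.
rank = 2 < 6 unknowns, so there are infinitely many solutions.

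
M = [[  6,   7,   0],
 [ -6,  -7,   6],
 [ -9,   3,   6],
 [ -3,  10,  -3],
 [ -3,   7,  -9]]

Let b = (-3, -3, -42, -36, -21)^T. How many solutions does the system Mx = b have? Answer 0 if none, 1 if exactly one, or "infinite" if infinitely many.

Row reduce the augmented matrix [M | b].
R2 ← R2 + R1: [0, 0, 6, -6]
R3 ← R3 + (3/2)·R1: [0, 27/2, 6, -93/2]
R4 ← R4 + (1/2)·R1: [0, 27/2, -3, -75/2]
R5 ← R5 + (1/2)·R1: [0, 21/2, -9, -45/2]
Swap R2 ↔ R3
R4 ← R4 − R2: [0, 0, -9, 9]
R5 ← R5 − (7/9)·R2: [0, 0, -41/3, 41/3]
R4 ← R4 + (3/2)·R3: [0, 0, 0, 0]
R5 ← R5 + (41/18)·R3: [0, 0, 0, 0]
The echelon form has 3 nonzero rows, and every pivot lies in the first 3 columns, so rank(M) = rank([M|b]) = 3.
The system is consistent.
rank = 3 = number of unknowns, so the solution is unique.

1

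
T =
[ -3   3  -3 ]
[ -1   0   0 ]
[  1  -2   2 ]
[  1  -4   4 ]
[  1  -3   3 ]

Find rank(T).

2

Row reduce to echelon form.
R2 ← R2 − (1/3)·R1: [0, -1, 1]
R3 ← R3 + (1/3)·R1: [0, -1, 1]
R4 ← R4 + (1/3)·R1: [0, -3, 3]
R5 ← R5 + (1/3)·R1: [0, -2, 2]
R3 ← R3 − R2: [0, 0, 0]
R4 ← R4 − (3)·R2: [0, 0, 0]
R5 ← R5 − (2)·R2: [0, 0, 0]
Echelon form has 2 nonzero rows, so rank(T) = 2.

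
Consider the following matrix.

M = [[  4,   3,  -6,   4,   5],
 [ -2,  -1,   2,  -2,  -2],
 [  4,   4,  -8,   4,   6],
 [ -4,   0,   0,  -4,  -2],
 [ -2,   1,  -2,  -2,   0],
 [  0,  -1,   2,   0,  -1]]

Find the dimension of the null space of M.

Row reduce to echelon form.
R2 ← R2 + (1/2)·R1: [0, 1/2, -1, 0, 1/2]
R3 ← R3 − R1: [0, 1, -2, 0, 1]
R4 ← R4 + R1: [0, 3, -6, 0, 3]
R5 ← R5 + (1/2)·R1: [0, 5/2, -5, 0, 5/2]
R3 ← R3 − (2)·R2: [0, 0, 0, 0, 0]
R4 ← R4 − (6)·R2: [0, 0, 0, 0, 0]
R5 ← R5 − (5)·R2: [0, 0, 0, 0, 0]
R6 ← R6 + (2)·R2: [0, 0, 0, 0, 0]
2 nonzero rows, so rank(M) = 2.
M has 5 columns; by rank–nullity, nullity = 5 − 2 = 3.

3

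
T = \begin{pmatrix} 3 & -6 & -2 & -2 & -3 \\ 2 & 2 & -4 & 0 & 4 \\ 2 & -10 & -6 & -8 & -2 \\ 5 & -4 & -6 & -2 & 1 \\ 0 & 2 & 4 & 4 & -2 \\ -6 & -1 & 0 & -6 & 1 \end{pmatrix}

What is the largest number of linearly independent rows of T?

Row reduce to echelon form.
R2 ← R2 − (2/3)·R1: [0, 6, -8/3, 4/3, 6]
R3 ← R3 − (2/3)·R1: [0, -6, -14/3, -20/3, 0]
R4 ← R4 − (5/3)·R1: [0, 6, -8/3, 4/3, 6]
R6 ← R6 + (2)·R1: [0, -13, -4, -10, -5]
R3 ← R3 + R2: [0, 0, -22/3, -16/3, 6]
R4 ← R4 − R2: [0, 0, 0, 0, 0]
R5 ← R5 − (1/3)·R2: [0, 0, 44/9, 32/9, -4]
R6 ← R6 + (13/6)·R2: [0, 0, -88/9, -64/9, 8]
R5 ← R5 + (2/3)·R3: [0, 0, 0, 0, 0]
R6 ← R6 − (4/3)·R3: [0, 0, 0, 0, 0]
Echelon form has 3 nonzero rows, so rank(T) = 3.
The rank gives the maximum number of linearly independent rows: 3.

3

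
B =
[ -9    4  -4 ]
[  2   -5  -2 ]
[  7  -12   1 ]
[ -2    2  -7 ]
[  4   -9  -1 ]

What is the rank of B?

Row reduce to echelon form.
R2 ← R2 + (2/9)·R1: [0, -37/9, -26/9]
R3 ← R3 + (7/9)·R1: [0, -80/9, -19/9]
R4 ← R4 − (2/9)·R1: [0, 10/9, -55/9]
R5 ← R5 + (4/9)·R1: [0, -65/9, -25/9]
R3 ← R3 − (80/37)·R2: [0, 0, 153/37]
R4 ← R4 + (10/37)·R2: [0, 0, -255/37]
R5 ← R5 − (65/37)·R2: [0, 0, 85/37]
R4 ← R4 + (5/3)·R3: [0, 0, 0]
R5 ← R5 − (5/9)·R3: [0, 0, 0]
Echelon form has 3 nonzero rows, so rank(B) = 3.

3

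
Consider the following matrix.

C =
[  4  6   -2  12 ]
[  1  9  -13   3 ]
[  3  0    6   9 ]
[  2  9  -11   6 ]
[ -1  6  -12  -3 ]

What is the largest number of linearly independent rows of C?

Row reduce to echelon form.
R2 ← R2 − (1/4)·R1: [0, 15/2, -25/2, 0]
R3 ← R3 − (3/4)·R1: [0, -9/2, 15/2, 0]
R4 ← R4 − (1/2)·R1: [0, 6, -10, 0]
R5 ← R5 + (1/4)·R1: [0, 15/2, -25/2, 0]
R3 ← R3 + (3/5)·R2: [0, 0, 0, 0]
R4 ← R4 − (4/5)·R2: [0, 0, 0, 0]
R5 ← R5 − R2: [0, 0, 0, 0]
Echelon form has 2 nonzero rows, so rank(C) = 2.
The rank gives the maximum number of linearly independent rows: 2.

2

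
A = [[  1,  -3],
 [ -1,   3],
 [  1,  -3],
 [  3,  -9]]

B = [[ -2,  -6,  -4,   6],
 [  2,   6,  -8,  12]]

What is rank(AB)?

First compute AB:
[[ -8, -24,  20, -30],
 [  8,  24, -20,  30],
 [ -8, -24,  20, -30],
 [-24, -72,  60, -90]]
Now row reduce the product.
R2 ← R2 + R1: [0, 0, 0, 0]
R3 ← R3 − R1: [0, 0, 0, 0]
R4 ← R4 − (3)·R1: [0, 0, 0, 0]
1 nonzero row, so rank(AB) = 1.

1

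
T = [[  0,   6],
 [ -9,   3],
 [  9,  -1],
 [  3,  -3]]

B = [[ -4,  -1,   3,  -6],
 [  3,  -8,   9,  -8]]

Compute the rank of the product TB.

2

First compute TB:
[[ 18, -48,  54, -48],
 [ 45, -15,   0,  30],
 [-39,  -1,  18, -46],
 [-21,  21, -18,   6]]
Now row reduce the product.
R2 ← R2 − (5/2)·R1: [0, 105, -135, 150]
R3 ← R3 + (13/6)·R1: [0, -105, 135, -150]
R4 ← R4 + (7/6)·R1: [0, -35, 45, -50]
R3 ← R3 + R2: [0, 0, 0, 0]
R4 ← R4 + (1/3)·R2: [0, 0, 0, 0]
2 nonzero rows, so rank(TB) = 2.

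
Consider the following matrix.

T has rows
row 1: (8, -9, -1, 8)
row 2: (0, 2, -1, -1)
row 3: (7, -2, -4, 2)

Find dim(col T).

3

Row reduce to echelon form.
R3 ← R3 − (7/8)·R1: [0, 47/8, -25/8, -5]
R3 ← R3 − (47/16)·R2: [0, 0, -3/16, -33/16]
Echelon form has 3 nonzero rows, so rank(T) = 3.
The column space has dimension equal to the rank: 3.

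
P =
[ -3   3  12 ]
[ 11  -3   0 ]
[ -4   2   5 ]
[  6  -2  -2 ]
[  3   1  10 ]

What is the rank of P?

Row reduce to echelon form.
R2 ← R2 + (11/3)·R1: [0, 8, 44]
R3 ← R3 − (4/3)·R1: [0, -2, -11]
R4 ← R4 + (2)·R1: [0, 4, 22]
R5 ← R5 + R1: [0, 4, 22]
R3 ← R3 + (1/4)·R2: [0, 0, 0]
R4 ← R4 − (1/2)·R2: [0, 0, 0]
R5 ← R5 − (1/2)·R2: [0, 0, 0]
Echelon form has 2 nonzero rows, so rank(P) = 2.

2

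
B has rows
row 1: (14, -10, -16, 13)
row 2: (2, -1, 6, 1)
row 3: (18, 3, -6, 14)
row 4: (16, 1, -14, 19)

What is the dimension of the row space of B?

4

Row reduce to echelon form.
R2 ← R2 − (1/7)·R1: [0, 3/7, 58/7, -6/7]
R3 ← R3 − (9/7)·R1: [0, 111/7, 102/7, -19/7]
R4 ← R4 − (8/7)·R1: [0, 87/7, 30/7, 29/7]
R3 ← R3 − (37)·R2: [0, 0, -292, 29]
R4 ← R4 − (29)·R2: [0, 0, -236, 29]
R4 ← R4 − (59/73)·R3: [0, 0, 0, 406/73]
Echelon form has 4 nonzero rows, so rank(B) = 4.
The row space has dimension equal to the rank: 4.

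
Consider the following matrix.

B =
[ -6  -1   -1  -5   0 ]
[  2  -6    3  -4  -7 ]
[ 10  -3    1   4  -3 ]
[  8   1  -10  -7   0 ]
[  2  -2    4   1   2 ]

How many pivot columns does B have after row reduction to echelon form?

5

Row reduce to echelon form.
R2 ← R2 + (1/3)·R1: [0, -19/3, 8/3, -17/3, -7]
R3 ← R3 + (5/3)·R1: [0, -14/3, -2/3, -13/3, -3]
R4 ← R4 + (4/3)·R1: [0, -1/3, -34/3, -41/3, 0]
R5 ← R5 + (1/3)·R1: [0, -7/3, 11/3, -2/3, 2]
R3 ← R3 − (14/19)·R2: [0, 0, -50/19, -3/19, 41/19]
R4 ← R4 − (1/19)·R2: [0, 0, -218/19, -254/19, 7/19]
R5 ← R5 − (7/19)·R2: [0, 0, 51/19, 27/19, 87/19]
R4 ← R4 − (109/25)·R3: [0, 0, 0, -317/25, -226/25]
R5 ← R5 + (51/50)·R3: [0, 0, 0, 63/50, 339/50]
R5 ← R5 + (63/634)·R4: [0, 0, 0, 0, 3729/634]
Echelon form has 5 nonzero rows, so rank(B) = 5.
Each nonzero row contributes one pivot column: 5 pivot columns.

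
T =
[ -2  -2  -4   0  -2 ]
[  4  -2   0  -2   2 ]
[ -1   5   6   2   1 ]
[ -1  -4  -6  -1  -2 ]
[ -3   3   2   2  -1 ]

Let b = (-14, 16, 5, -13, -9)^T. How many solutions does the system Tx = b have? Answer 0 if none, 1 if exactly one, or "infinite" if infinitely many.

infinite

Row reduce the augmented matrix [T | b].
R2 ← R2 + (2)·R1: [0, -6, -8, -2, -2, -12]
R3 ← R3 − (1/2)·R1: [0, 6, 8, 2, 2, 12]
R4 ← R4 − (1/2)·R1: [0, -3, -4, -1, -1, -6]
R5 ← R5 − (3/2)·R1: [0, 6, 8, 2, 2, 12]
R3 ← R3 + R2: [0, 0, 0, 0, 0, 0]
R4 ← R4 − (1/2)·R2: [0, 0, 0, 0, 0, 0]
R5 ← R5 + R2: [0, 0, 0, 0, 0, 0]
The echelon form has 2 nonzero rows, and every pivot lies in the first 5 columns, so rank(T) = rank([T|b]) = 2.
The system is consistent.
rank = 2 < 5 unknowns, so there are infinitely many solutions.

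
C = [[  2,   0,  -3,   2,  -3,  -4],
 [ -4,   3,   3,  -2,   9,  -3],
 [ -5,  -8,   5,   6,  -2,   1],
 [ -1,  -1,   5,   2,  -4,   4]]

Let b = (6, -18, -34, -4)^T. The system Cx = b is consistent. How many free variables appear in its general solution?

2

Row reduce the augmented matrix [C | b].
R2 ← R2 + (2)·R1: [0, 3, -3, 2, 3, -11, -6]
R3 ← R3 + (5/2)·R1: [0, -8, -5/2, 11, -19/2, -9, -19]
R4 ← R4 + (1/2)·R1: [0, -1, 7/2, 3, -11/2, 2, -1]
R3 ← R3 + (8/3)·R2: [0, 0, -21/2, 49/3, -3/2, -115/3, -35]
R4 ← R4 + (1/3)·R2: [0, 0, 5/2, 11/3, -9/2, -5/3, -3]
R4 ← R4 + (5/21)·R3: [0, 0, 0, 68/9, -34/7, -680/63, -34/3]
The echelon form has 4 nonzero rows, and every pivot lies in the first 6 columns, so rank(C) = rank([C|b]) = 4.
The system is consistent.
Free variables = (unknowns) − (rank) = 6 − 4 = 2.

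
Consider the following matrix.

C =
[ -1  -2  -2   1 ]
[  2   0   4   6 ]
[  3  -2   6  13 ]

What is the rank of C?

Row reduce to echelon form.
R2 ← R2 + (2)·R1: [0, -4, 0, 8]
R3 ← R3 + (3)·R1: [0, -8, 0, 16]
R3 ← R3 − (2)·R2: [0, 0, 0, 0]
Echelon form has 2 nonzero rows, so rank(C) = 2.

2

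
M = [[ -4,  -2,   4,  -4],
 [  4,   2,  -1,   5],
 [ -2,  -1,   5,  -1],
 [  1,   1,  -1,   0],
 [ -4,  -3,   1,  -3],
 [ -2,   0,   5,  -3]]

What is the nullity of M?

1

Row reduce to echelon form.
R2 ← R2 + R1: [0, 0, 3, 1]
R3 ← R3 − (1/2)·R1: [0, 0, 3, 1]
R4 ← R4 + (1/4)·R1: [0, 1/2, 0, -1]
R5 ← R5 − R1: [0, -1, -3, 1]
R6 ← R6 − (1/2)·R1: [0, 1, 3, -1]
Swap R2 ↔ R4
R5 ← R5 + (2)·R2: [0, 0, -3, -1]
R6 ← R6 − (2)·R2: [0, 0, 3, 1]
R4 ← R4 − R3: [0, 0, 0, 0]
R5 ← R5 + R3: [0, 0, 0, 0]
R6 ← R6 − R3: [0, 0, 0, 0]
3 nonzero rows, so rank(M) = 3.
M has 4 columns; by rank–nullity, nullity = 4 − 3 = 1.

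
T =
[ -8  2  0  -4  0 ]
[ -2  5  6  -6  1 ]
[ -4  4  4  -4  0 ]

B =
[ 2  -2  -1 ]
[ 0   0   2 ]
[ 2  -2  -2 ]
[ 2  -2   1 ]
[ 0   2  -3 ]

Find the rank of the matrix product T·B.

First compute TB:
[[-24,  24,   8],
 [ -4,   6,  -9],
 [ -8,   8,   0]]
Now row reduce the product.
R2 ← R2 − (1/6)·R1: [0, 2, -31/3]
R3 ← R3 − (1/3)·R1: [0, 0, -8/3]
3 nonzero rows, so rank(TB) = 3.

3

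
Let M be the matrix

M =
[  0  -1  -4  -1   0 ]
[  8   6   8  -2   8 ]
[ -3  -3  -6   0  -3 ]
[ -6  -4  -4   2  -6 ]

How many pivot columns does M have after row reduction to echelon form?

Row reduce to echelon form.
Swap R1 ↔ R2
R3 ← R3 + (3/8)·R1: [0, -3/4, -3, -3/4, 0]
R4 ← R4 + (3/4)·R1: [0, 1/2, 2, 1/2, 0]
R3 ← R3 − (3/4)·R2: [0, 0, 0, 0, 0]
R4 ← R4 + (1/2)·R2: [0, 0, 0, 0, 0]
Echelon form has 2 nonzero rows, so rank(M) = 2.
Each nonzero row contributes one pivot column: 2 pivot columns.

2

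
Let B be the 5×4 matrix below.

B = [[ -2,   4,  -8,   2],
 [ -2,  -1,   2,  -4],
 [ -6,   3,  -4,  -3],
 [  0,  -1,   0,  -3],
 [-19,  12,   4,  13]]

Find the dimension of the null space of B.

1

Row reduce to echelon form.
R2 ← R2 − R1: [0, -5, 10, -6]
R3 ← R3 − (3)·R1: [0, -9, 20, -9]
R5 ← R5 − (19/2)·R1: [0, -26, 80, -6]
R3 ← R3 − (9/5)·R2: [0, 0, 2, 9/5]
R4 ← R4 − (1/5)·R2: [0, 0, -2, -9/5]
R5 ← R5 − (26/5)·R2: [0, 0, 28, 126/5]
R4 ← R4 + R3: [0, 0, 0, 0]
R5 ← R5 − (14)·R3: [0, 0, 0, 0]
3 nonzero rows, so rank(B) = 3.
B has 4 columns; by rank–nullity, nullity = 4 − 3 = 1.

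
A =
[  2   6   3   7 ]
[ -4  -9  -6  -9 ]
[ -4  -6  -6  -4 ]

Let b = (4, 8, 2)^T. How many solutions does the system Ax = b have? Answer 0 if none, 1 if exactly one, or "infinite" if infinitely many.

0

Row reduce the augmented matrix [A | b].
R2 ← R2 + (2)·R1: [0, 3, 0, 5, 16]
R3 ← R3 + (2)·R1: [0, 6, 0, 10, 10]
R3 ← R3 − (2)·R2: [0, 0, 0, 0, -22]
The echelon form has 3 nonzero rows; the last pivot sits in the augmented column, so rank(A) = 2 but rank([A|b]) = 3.
Since the ranks differ, the system is inconsistent.
It has no solutions.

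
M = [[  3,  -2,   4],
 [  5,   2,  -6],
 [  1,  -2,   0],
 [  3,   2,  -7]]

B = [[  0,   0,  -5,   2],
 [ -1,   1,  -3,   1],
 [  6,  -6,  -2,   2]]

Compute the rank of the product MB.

First compute MB:
[[ 26, -26, -17,  12],
 [-38,  38, -19,   0],
 [  2,  -2,   1,   0],
 [-44,  44,  -7,  -6]]
Now row reduce the product.
R2 ← R2 + (19/13)·R1: [0, 0, -570/13, 228/13]
R3 ← R3 − (1/13)·R1: [0, 0, 30/13, -12/13]
R4 ← R4 + (22/13)·R1: [0, 0, -465/13, 186/13]
R3 ← R3 + (1/19)·R2: [0, 0, 0, 0]
R4 ← R4 − (31/38)·R2: [0, 0, 0, 0]
2 nonzero rows, so rank(MB) = 2.

2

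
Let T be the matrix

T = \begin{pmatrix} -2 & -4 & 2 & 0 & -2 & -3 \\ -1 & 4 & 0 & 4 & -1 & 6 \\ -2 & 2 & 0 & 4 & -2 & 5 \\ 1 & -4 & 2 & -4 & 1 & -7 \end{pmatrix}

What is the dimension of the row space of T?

Row reduce to echelon form.
R2 ← R2 − (1/2)·R1: [0, 6, -1, 4, 0, 15/2]
R3 ← R3 − R1: [0, 6, -2, 4, 0, 8]
R4 ← R4 + (1/2)·R1: [0, -6, 3, -4, 0, -17/2]
R3 ← R3 − R2: [0, 0, -1, 0, 0, 1/2]
R4 ← R4 + R2: [0, 0, 2, 0, 0, -1]
R4 ← R4 + (2)·R3: [0, 0, 0, 0, 0, 0]
Echelon form has 3 nonzero rows, so rank(T) = 3.
The row space has dimension equal to the rank: 3.

3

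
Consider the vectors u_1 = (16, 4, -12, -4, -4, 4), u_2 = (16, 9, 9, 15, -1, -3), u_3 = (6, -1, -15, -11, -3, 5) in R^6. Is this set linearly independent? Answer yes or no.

Form the matrix with these vectors as rows and row reduce.
R2 ← R2 − R1: [0, 5, 21, 19, 3, -7]
R3 ← R3 − (3/8)·R1: [0, -5/2, -21/2, -19/2, -3/2, 7/2]
R3 ← R3 + (1/2)·R2: [0, 0, 0, 0, 0, 0]
2 nonzero rows, so the 3 vectors span a space of dimension 2.
Since 2 < 3, the vectors are linearly dependent.

no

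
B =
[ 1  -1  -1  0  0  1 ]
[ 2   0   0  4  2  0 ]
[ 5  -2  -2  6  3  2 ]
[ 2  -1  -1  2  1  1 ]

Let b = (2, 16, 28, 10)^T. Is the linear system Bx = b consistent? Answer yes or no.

Row reduce the augmented matrix [B | b].
R2 ← R2 − (2)·R1: [0, 2, 2, 4, 2, -2, 12]
R3 ← R3 − (5)·R1: [0, 3, 3, 6, 3, -3, 18]
R4 ← R4 − (2)·R1: [0, 1, 1, 2, 1, -1, 6]
R3 ← R3 − (3/2)·R2: [0, 0, 0, 0, 0, 0, 0]
R4 ← R4 − (1/2)·R2: [0, 0, 0, 0, 0, 0, 0]
The echelon form has 2 nonzero rows, and every pivot lies in the first 6 columns, so rank(B) = rank([B|b]) = 2.
The system is consistent.

yes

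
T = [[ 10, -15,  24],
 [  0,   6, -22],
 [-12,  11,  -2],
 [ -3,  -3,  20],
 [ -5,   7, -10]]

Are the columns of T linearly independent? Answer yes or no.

yes

Row reduce T to echelon form.
R3 ← R3 + (6/5)·R1: [0, -7, 134/5]
R4 ← R4 + (3/10)·R1: [0, -15/2, 136/5]
R5 ← R5 + (1/2)·R1: [0, -1/2, 2]
R3 ← R3 + (7/6)·R2: [0, 0, 17/15]
R4 ← R4 + (5/4)·R2: [0, 0, -3/10]
R5 ← R5 + (1/12)·R2: [0, 0, 1/6]
R4 ← R4 + (9/34)·R3: [0, 0, 0]
R5 ← R5 − (5/34)·R3: [0, 0, 0]
3 pivots among 3 columns.
Every column is a pivot column, so the columns are linearly independent.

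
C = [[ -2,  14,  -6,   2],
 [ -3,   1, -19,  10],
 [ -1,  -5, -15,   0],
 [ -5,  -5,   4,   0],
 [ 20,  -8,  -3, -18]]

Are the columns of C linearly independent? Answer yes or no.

Row reduce C to echelon form.
R2 ← R2 − (3/2)·R1: [0, -20, -10, 7]
R3 ← R3 − (1/2)·R1: [0, -12, -12, -1]
R4 ← R4 − (5/2)·R1: [0, -40, 19, -5]
R5 ← R5 + (10)·R1: [0, 132, -63, 2]
R3 ← R3 − (3/5)·R2: [0, 0, -6, -26/5]
R4 ← R4 − (2)·R2: [0, 0, 39, -19]
R5 ← R5 + (33/5)·R2: [0, 0, -129, 241/5]
R4 ← R4 + (13/2)·R3: [0, 0, 0, -264/5]
R5 ← R5 − (43/2)·R3: [0, 0, 0, 160]
R5 ← R5 + (100/33)·R4: [0, 0, 0, 0]
4 pivots among 4 columns.
Every column is a pivot column, so the columns are linearly independent.

yes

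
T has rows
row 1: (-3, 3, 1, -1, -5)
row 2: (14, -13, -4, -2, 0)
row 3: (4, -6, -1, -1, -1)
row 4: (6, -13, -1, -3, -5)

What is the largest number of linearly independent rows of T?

4

Row reduce to echelon form.
R2 ← R2 + (14/3)·R1: [0, 1, 2/3, -20/3, -70/3]
R3 ← R3 + (4/3)·R1: [0, -2, 1/3, -7/3, -23/3]
R4 ← R4 + (2)·R1: [0, -7, 1, -5, -15]
R3 ← R3 + (2)·R2: [0, 0, 5/3, -47/3, -163/3]
R4 ← R4 + (7)·R2: [0, 0, 17/3, -155/3, -535/3]
R4 ← R4 − (17/5)·R3: [0, 0, 0, 8/5, 32/5]
Echelon form has 4 nonzero rows, so rank(T) = 4.
The rank gives the maximum number of linearly independent rows: 4.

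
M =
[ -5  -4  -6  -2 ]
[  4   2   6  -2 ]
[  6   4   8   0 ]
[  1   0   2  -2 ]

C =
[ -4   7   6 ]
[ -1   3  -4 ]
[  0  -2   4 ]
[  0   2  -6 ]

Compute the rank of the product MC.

First compute MC:
[[ 24, -39, -26],
 [-18,  18,  52],
 [-28,  38,  52],
 [ -4,  -1,  26]]
Now row reduce the product.
R2 ← R2 + (3/4)·R1: [0, -45/4, 65/2]
R3 ← R3 + (7/6)·R1: [0, -15/2, 65/3]
R4 ← R4 + (1/6)·R1: [0, -15/2, 65/3]
R3 ← R3 − (2/3)·R2: [0, 0, 0]
R4 ← R4 − (2/3)·R2: [0, 0, 0]
2 nonzero rows, so rank(MC) = 2.

2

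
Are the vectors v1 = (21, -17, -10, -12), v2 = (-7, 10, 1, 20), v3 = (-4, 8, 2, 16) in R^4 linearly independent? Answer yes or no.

Form the matrix with these vectors as rows and row reduce.
R2 ← R2 + (1/3)·R1: [0, 13/3, -7/3, 16]
R3 ← R3 + (4/21)·R1: [0, 100/21, 2/21, 96/7]
R3 ← R3 − (100/91)·R2: [0, 0, 242/91, -352/91]
3 nonzero rows, so the 3 vectors span a space of dimension 3.
Since 3 = 3, the vectors are linearly independent.

yes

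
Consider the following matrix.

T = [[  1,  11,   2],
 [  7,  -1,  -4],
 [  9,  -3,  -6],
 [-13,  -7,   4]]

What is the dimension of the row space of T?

3

Row reduce to echelon form.
R2 ← R2 − (7)·R1: [0, -78, -18]
R3 ← R3 − (9)·R1: [0, -102, -24]
R4 ← R4 + (13)·R1: [0, 136, 30]
R3 ← R3 − (17/13)·R2: [0, 0, -6/13]
R4 ← R4 + (68/39)·R2: [0, 0, -18/13]
R4 ← R4 − (3)·R3: [0, 0, 0]
Echelon form has 3 nonzero rows, so rank(T) = 3.
The row space has dimension equal to the rank: 3.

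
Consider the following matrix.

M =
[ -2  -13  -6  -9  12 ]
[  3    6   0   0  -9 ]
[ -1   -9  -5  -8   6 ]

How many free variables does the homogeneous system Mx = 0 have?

Row reduce to echelon form.
R2 ← R2 + (3/2)·R1: [0, -27/2, -9, -27/2, 9]
R3 ← R3 − (1/2)·R1: [0, -5/2, -2, -7/2, 0]
R3 ← R3 − (5/27)·R2: [0, 0, -1/3, -1, -5/3]
3 nonzero rows, so rank(M) = 3.
M has 5 columns; by rank–nullity, nullity = 5 − 3 = 2.

2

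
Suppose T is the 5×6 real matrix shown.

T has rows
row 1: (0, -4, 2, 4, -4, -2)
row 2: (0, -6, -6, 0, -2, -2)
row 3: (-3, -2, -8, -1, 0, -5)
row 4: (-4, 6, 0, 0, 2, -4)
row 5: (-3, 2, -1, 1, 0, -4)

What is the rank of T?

Row reduce to echelon form.
Swap R1 ↔ R3
R4 ← R4 − (4/3)·R1: [0, 26/3, 32/3, 4/3, 2, 8/3]
R5 ← R5 − R1: [0, 4, 7, 2, 0, 1]
R3 ← R3 − (2/3)·R2: [0, 0, 6, 4, -8/3, -2/3]
R4 ← R4 + (13/9)·R2: [0, 0, 2, 4/3, -8/9, -2/9]
R5 ← R5 + (2/3)·R2: [0, 0, 3, 2, -4/3, -1/3]
R4 ← R4 − (1/3)·R3: [0, 0, 0, 0, 0, 0]
R5 ← R5 − (1/2)·R3: [0, 0, 0, 0, 0, 0]
Echelon form has 3 nonzero rows, so rank(T) = 3.

3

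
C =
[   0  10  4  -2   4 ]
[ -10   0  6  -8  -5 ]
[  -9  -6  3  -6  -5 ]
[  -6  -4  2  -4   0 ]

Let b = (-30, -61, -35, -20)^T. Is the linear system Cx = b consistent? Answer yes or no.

yes

Row reduce the augmented matrix [C | b].
Swap R1 ↔ R2
R3 ← R3 − (9/10)·R1: [0, -6, -12/5, 6/5, -1/2, 199/10]
R4 ← R4 − (3/5)·R1: [0, -4, -8/5, 4/5, 3, 83/5]
R3 ← R3 + (3/5)·R2: [0, 0, 0, 0, 19/10, 19/10]
R4 ← R4 + (2/5)·R2: [0, 0, 0, 0, 23/5, 23/5]
R4 ← R4 − (46/19)·R3: [0, 0, 0, 0, 0, 0]
The echelon form has 3 nonzero rows, and every pivot lies in the first 5 columns, so rank(C) = rank([C|b]) = 3.
The system is consistent.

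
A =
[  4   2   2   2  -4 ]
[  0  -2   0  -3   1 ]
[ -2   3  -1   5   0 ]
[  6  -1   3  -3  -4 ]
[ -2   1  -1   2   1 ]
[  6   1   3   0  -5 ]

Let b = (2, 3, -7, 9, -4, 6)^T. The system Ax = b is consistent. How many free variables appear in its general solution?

3

Row reduce the augmented matrix [A | b].
R3 ← R3 + (1/2)·R1: [0, 4, 0, 6, -2, -6]
R4 ← R4 − (3/2)·R1: [0, -4, 0, -6, 2, 6]
R5 ← R5 + (1/2)·R1: [0, 2, 0, 3, -1, -3]
R6 ← R6 − (3/2)·R1: [0, -2, 0, -3, 1, 3]
R3 ← R3 + (2)·R2: [0, 0, 0, 0, 0, 0]
R4 ← R4 − (2)·R2: [0, 0, 0, 0, 0, 0]
R5 ← R5 + R2: [0, 0, 0, 0, 0, 0]
R6 ← R6 − R2: [0, 0, 0, 0, 0, 0]
The echelon form has 2 nonzero rows, and every pivot lies in the first 5 columns, so rank(A) = rank([A|b]) = 2.
The system is consistent.
Free variables = (unknowns) − (rank) = 5 − 2 = 3.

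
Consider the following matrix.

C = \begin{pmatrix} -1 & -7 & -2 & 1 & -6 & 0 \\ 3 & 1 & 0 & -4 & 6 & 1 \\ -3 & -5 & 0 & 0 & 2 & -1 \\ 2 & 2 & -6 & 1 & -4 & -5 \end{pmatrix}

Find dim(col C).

4

Row reduce to echelon form.
R2 ← R2 + (3)·R1: [0, -20, -6, -1, -12, 1]
R3 ← R3 − (3)·R1: [0, 16, 6, -3, 20, -1]
R4 ← R4 + (2)·R1: [0, -12, -10, 3, -16, -5]
R3 ← R3 + (4/5)·R2: [0, 0, 6/5, -19/5, 52/5, -1/5]
R4 ← R4 − (3/5)·R2: [0, 0, -32/5, 18/5, -44/5, -28/5]
R4 ← R4 + (16/3)·R3: [0, 0, 0, -50/3, 140/3, -20/3]
Echelon form has 4 nonzero rows, so rank(C) = 4.
The column space has dimension equal to the rank: 4.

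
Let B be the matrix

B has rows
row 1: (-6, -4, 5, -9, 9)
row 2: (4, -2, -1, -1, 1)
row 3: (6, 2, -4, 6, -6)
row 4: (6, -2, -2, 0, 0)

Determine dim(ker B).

3

Row reduce to echelon form.
R2 ← R2 + (2/3)·R1: [0, -14/3, 7/3, -7, 7]
R3 ← R3 + R1: [0, -2, 1, -3, 3]
R4 ← R4 + R1: [0, -6, 3, -9, 9]
R3 ← R3 − (3/7)·R2: [0, 0, 0, 0, 0]
R4 ← R4 − (9/7)·R2: [0, 0, 0, 0, 0]
2 nonzero rows, so rank(B) = 2.
B has 5 columns; by rank–nullity, nullity = 5 − 2 = 3.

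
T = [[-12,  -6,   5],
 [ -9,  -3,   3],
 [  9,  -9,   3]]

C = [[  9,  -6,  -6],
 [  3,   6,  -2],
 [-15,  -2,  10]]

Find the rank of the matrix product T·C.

First compute TC:
[[-201,  26, 134],
 [-135,  30,  90],
 [  9, -114,  -6]]
Now row reduce the product.
R2 ← R2 − (45/67)·R1: [0, 840/67, 0]
R3 ← R3 + (3/67)·R1: [0, -7560/67, 0]
R3 ← R3 + (9)·R2: [0, 0, 0]
2 nonzero rows, so rank(TC) = 2.

2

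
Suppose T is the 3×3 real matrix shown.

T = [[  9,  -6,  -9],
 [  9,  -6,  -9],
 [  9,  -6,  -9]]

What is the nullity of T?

2

Row reduce to echelon form.
R2 ← R2 − R1: [0, 0, 0]
R3 ← R3 − R1: [0, 0, 0]
1 nonzero row, so rank(T) = 1.
T has 3 columns; by rank–nullity, nullity = 3 − 1 = 2.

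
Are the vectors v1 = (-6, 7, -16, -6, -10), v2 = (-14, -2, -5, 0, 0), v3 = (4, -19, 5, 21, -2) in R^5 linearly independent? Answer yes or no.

yes

Form the matrix with these vectors as rows and row reduce.
R2 ← R2 − (7/3)·R1: [0, -55/3, 97/3, 14, 70/3]
R3 ← R3 + (2/3)·R1: [0, -43/3, -17/3, 17, -26/3]
R3 ← R3 − (43/55)·R2: [0, 0, -1702/55, 333/55, -296/11]
3 nonzero rows, so the 3 vectors span a space of dimension 3.
Since 3 = 3, the vectors are linearly independent.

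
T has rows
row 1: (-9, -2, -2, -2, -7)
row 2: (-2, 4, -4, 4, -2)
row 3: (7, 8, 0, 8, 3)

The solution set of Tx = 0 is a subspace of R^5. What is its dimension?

Row reduce to echelon form.
R2 ← R2 − (2/9)·R1: [0, 40/9, -32/9, 40/9, -4/9]
R3 ← R3 + (7/9)·R1: [0, 58/9, -14/9, 58/9, -22/9]
R3 ← R3 − (29/20)·R2: [0, 0, 18/5, 0, -9/5]
3 nonzero rows, so rank(T) = 3.
T has 5 columns; by rank–nullity, nullity = 5 − 3 = 2.

2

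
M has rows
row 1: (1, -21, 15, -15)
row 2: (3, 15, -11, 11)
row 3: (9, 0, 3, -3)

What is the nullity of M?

Row reduce to echelon form.
R2 ← R2 − (3)·R1: [0, 78, -56, 56]
R3 ← R3 − (9)·R1: [0, 189, -132, 132]
R3 ← R3 − (63/26)·R2: [0, 0, 48/13, -48/13]
3 nonzero rows, so rank(M) = 3.
M has 4 columns; by rank–nullity, nullity = 4 − 3 = 1.

1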